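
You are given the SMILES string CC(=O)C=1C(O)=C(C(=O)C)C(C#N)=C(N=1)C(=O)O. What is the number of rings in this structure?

1

In SMILES, each pair of matching ring-closure digits denotes one ring-closing bond; the number of such bonds equals the number of independent rings.
Ring-closure bonds here: 1.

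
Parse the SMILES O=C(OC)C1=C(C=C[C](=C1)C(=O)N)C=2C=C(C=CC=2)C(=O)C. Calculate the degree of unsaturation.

Degree of unsaturation = (number of rings) + (number of π bonds).
Ring closures in the SMILES: 2.
π bonds: 9 double bonds (each 1 DoU) → 9 DoU from unsaturation.
Total DoU = 2 + 9 = 11.

11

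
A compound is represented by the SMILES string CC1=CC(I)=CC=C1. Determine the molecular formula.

Walk through each heavy atom and fill implicit hydrogens from standard valence (C 4, N 3, O 2, S 2, halogen 1):
  atom 1: C, bond orders sum to 1 (valence 4) → 3 H
  atom 2: C, bond orders sum to 4 (valence 4) → 0 H
  atom 3: C, bond orders sum to 3 (valence 4) → 1 H
  atom 4: C, bond orders sum to 4 (valence 4) → 0 H
  atom 5: I (halogen, monovalent) → 0 H
  atom 6: C, bond orders sum to 3 (valence 4) → 1 H
  atom 7: C, bond orders sum to 3 (valence 4) → 1 H
  atom 8: C, bond orders sum to 3 (valence 4) → 1 H
Totals → C:7, H:7, I:1.
In Hill order: C7H7I.

C7H7I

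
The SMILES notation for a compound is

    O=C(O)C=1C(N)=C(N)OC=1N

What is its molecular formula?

C5H7N3O3

Walk through each heavy atom and fill implicit hydrogens from standard valence (C 4, N 3, O 2, S 2, halogen 1):
  atom 1: O, bond orders sum to 2 (valence 2) → 0 H
  atom 2: C, bond orders sum to 4 (valence 4) → 0 H
  atom 3: O, bond orders sum to 1 (valence 2) → 1 H
  atom 4: C, bond orders sum to 4 (valence 4) → 0 H
  atom 5: C, bond orders sum to 4 (valence 4) → 0 H
  atom 6: N, bond orders sum to 1 (valence 3) → 2 H
  atom 7: C, bond orders sum to 4 (valence 4) → 0 H
  atom 8: N, bond orders sum to 1 (valence 3) → 2 H
  atom 9: O, bond orders sum to 2 (valence 2) → 0 H
  atom 10: C, bond orders sum to 4 (valence 4) → 0 H
  atom 11: N, bond orders sum to 1 (valence 3) → 2 H
Totals → C:5, H:7, N:3, O:3.
In Hill order: C5H7N3O3.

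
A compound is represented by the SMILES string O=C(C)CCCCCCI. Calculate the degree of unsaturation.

1

Degree of unsaturation = (number of rings) + (number of π bonds).
Ring closures in the SMILES: 0.
π bonds: 1 double bond (each 1 DoU) → 1 DoU from unsaturation.
Total DoU = 0 + 1 = 1.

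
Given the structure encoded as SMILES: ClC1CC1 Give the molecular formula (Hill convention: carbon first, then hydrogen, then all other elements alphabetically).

Walk through each heavy atom and fill implicit hydrogens from standard valence (C 4, N 3, O 2, S 2, halogen 1):
  atom 1: Cl (halogen, monovalent) → 0 H
  atom 2: C, bond orders sum to 3 (valence 4) → 1 H
  atom 3: C, bond orders sum to 2 (valence 4) → 2 H
  atom 4: C, bond orders sum to 2 (valence 4) → 2 H
Totals → C:3, H:5, Cl:1.
In Hill order: C3H5Cl.

C3H5Cl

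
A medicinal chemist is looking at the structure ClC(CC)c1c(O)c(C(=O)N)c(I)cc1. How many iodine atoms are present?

Scan the SMILES for I atoms (remember two-letter symbols like Cl and Br are single atoms).
Iodine count: 1.

1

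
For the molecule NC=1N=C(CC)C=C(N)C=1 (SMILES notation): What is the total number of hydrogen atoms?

11

Walk through each heavy atom and fill implicit hydrogens from standard valence (C 4, N 3, O 2, S 2, halogen 1):
  atom 1: N, bond orders sum to 1 (valence 3) → 2 H
  atom 2: C, bond orders sum to 4 (valence 4) → 0 H
  atom 3: N, bond orders sum to 3 (valence 3) → 0 H
  atom 4: C, bond orders sum to 4 (valence 4) → 0 H
  atom 5: C, bond orders sum to 2 (valence 4) → 2 H
  atom 6: C, bond orders sum to 1 (valence 4) → 3 H
  atom 7: C, bond orders sum to 3 (valence 4) → 1 H
  atom 8: C, bond orders sum to 4 (valence 4) → 0 H
  atom 9: N, bond orders sum to 1 (valence 3) → 2 H
  atom 10: C, bond orders sum to 3 (valence 4) → 1 H
Total hydrogens: 11.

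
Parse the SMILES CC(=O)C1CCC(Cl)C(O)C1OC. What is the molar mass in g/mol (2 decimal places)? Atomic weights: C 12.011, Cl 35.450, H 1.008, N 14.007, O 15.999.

First, the molecular formula is C9H15ClO3 (counting implicit H from valence).
  C: 9 × 12.011 = 108.099
  Cl: 1 × 35.450 = 35.450
  H: 15 × 1.008 = 15.120
  O: 3 × 15.999 = 47.997
Sum: 9×12.011 + 1×35.450 + 15×1.008 + 3×15.999 = 206.666 → 206.67 g/mol.

206.67 g/mol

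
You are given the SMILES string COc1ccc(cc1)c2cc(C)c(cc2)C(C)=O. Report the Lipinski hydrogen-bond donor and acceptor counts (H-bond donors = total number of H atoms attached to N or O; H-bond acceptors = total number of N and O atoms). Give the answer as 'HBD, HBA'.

0, 2

Donors: find every N or O and count the H atoms it carries.
  atom 2 (O): bond orders sum to 2 → 0 H
  atom 18 (O): bond orders sum to 2 → 0 H
Lipinski HBD = 0.
Acceptors: N atoms = 0, O atoms = 2 → HBA = 2.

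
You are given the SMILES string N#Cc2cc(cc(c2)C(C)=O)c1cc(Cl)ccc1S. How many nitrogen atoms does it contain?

Scan the SMILES for N atoms (remember two-letter symbols like Cl and Br are single atoms).
Nitrogen count: 1.

1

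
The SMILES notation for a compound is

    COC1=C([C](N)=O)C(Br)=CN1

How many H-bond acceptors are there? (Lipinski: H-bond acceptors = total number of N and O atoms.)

N atoms: 2; O atoms: 2.
Lipinski HBA = 2 + 2 = 4.

4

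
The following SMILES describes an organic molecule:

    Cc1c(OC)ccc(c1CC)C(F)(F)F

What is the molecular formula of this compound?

Walk through each heavy atom and fill implicit hydrogens from standard valence (C 4, N 3, O 2, S 2, halogen 1); for lowercase aromatic atoms, an aromatic c carries 1 H when it has two neighbours and 0 H with three, and aromatic n carries 0 H:
  atom 1: C, bond orders sum to 1 (valence 4) → 3 H
  atom 2: aromatic c, 3 neighbours → 0 H
  atom 3: aromatic c, 3 neighbours → 0 H
  atom 4: O, bond orders sum to 2 (valence 2) → 0 H
  atom 5: C, bond orders sum to 1 (valence 4) → 3 H
  atom 6: aromatic c, 2 neighbours → 1 H
  atom 7: aromatic c, 2 neighbours → 1 H
  atom 8: aromatic c, 3 neighbours → 0 H
  atom 9: aromatic c, 3 neighbours → 0 H
  atom 10: C, bond orders sum to 2 (valence 4) → 2 H
  atom 11: C, bond orders sum to 1 (valence 4) → 3 H
  atom 12: C, bond orders sum to 4 (valence 4) → 0 H
  atom 13: F (halogen, monovalent) → 0 H
  atom 14: F (halogen, monovalent) → 0 H
  atom 15: F (halogen, monovalent) → 0 H
Totals → C:11, H:13, F:3, O:1.
In Hill order: C11H13F3O.

C11H13F3O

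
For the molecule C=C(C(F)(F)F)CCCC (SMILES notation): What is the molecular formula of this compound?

Walk through each heavy atom and fill implicit hydrogens from standard valence (C 4, N 3, O 2, S 2, halogen 1):
  atom 1: C, bond orders sum to 2 (valence 4) → 2 H
  atom 2: C, bond orders sum to 4 (valence 4) → 0 H
  atom 3: C, bond orders sum to 4 (valence 4) → 0 H
  atom 4: F (halogen, monovalent) → 0 H
  atom 5: F (halogen, monovalent) → 0 H
  atom 6: F (halogen, monovalent) → 0 H
  atom 7: C, bond orders sum to 2 (valence 4) → 2 H
  atom 8: C, bond orders sum to 2 (valence 4) → 2 H
  atom 9: C, bond orders sum to 2 (valence 4) → 2 H
  atom 10: C, bond orders sum to 1 (valence 4) → 3 H
Totals → C:7, H:11, F:3.

C7H11F3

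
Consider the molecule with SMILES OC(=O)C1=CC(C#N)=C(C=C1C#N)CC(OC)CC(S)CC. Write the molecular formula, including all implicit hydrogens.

Walk through each heavy atom and fill implicit hydrogens from standard valence (C 4, N 3, O 2, S 2, halogen 1):
  atom 1: O, bond orders sum to 1 (valence 2) → 1 H
  atom 2: C, bond orders sum to 4 (valence 4) → 0 H
  atom 3: O, bond orders sum to 2 (valence 2) → 0 H
  atom 4: C, bond orders sum to 4 (valence 4) → 0 H
  atom 5: C, bond orders sum to 3 (valence 4) → 1 H
  atom 6: C, bond orders sum to 4 (valence 4) → 0 H
  atom 7: C, bond orders sum to 4 (valence 4) → 0 H
  atom 8: N, bond orders sum to 3 (valence 3) → 0 H
  atom 9: C, bond orders sum to 4 (valence 4) → 0 H
  atom 10: C, bond orders sum to 3 (valence 4) → 1 H
  atom 11: C, bond orders sum to 4 (valence 4) → 0 H
  atom 12: C, bond orders sum to 4 (valence 4) → 0 H
  atom 13: N, bond orders sum to 3 (valence 3) → 0 H
  atom 14: C, bond orders sum to 2 (valence 4) → 2 H
  atom 15: C, bond orders sum to 3 (valence 4) → 1 H
  atom 16: O, bond orders sum to 2 (valence 2) → 0 H
  atom 17: C, bond orders sum to 1 (valence 4) → 3 H
  atom 18: C, bond orders sum to 2 (valence 4) → 2 H
  atom 19: C, bond orders sum to 3 (valence 4) → 1 H
  atom 20: S, bond orders sum to 1 (valence 2) → 1 H
  atom 21: C, bond orders sum to 2 (valence 4) → 2 H
  atom 22: C, bond orders sum to 1 (valence 4) → 3 H
Totals → C:16, H:18, N:2, O:3, S:1.

C16H18N2O3S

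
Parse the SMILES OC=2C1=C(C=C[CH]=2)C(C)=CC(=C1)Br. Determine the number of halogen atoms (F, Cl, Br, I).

1

Halogen atoms appear at heavy-atom position 13 (1×Br).
Other groups present: 1 hydroxyl.
Halogen count: 1.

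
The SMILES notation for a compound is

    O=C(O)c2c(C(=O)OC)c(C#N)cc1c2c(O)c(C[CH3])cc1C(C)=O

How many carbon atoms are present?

18

Count every carbon token in the SMILES (each C, including those in ring-closure positions and inside branches).
Carbon count: 18.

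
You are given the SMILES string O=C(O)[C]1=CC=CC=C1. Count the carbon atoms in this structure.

Count every carbon token in the SMILES (each C, including those in ring-closure positions and inside branches).
Carbon count: 7.

7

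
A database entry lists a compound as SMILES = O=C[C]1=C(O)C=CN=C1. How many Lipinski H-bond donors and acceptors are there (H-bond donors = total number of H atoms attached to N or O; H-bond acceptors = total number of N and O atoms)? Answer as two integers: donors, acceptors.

Donors: find every N or O and count the H atoms it carries.
  atom 1 (O): bond orders sum to 2 → 0 H
  atom 5 (O): bond orders sum to 1 → 1 H
  atom 8 (N): bond orders sum to 3 → 0 H
Lipinski HBD = 1.
Acceptors: N atoms = 1, O atoms = 2 → HBA = 3.

1, 3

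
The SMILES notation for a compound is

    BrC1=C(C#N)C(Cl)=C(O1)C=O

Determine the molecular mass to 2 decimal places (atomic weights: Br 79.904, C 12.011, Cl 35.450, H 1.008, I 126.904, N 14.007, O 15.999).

First, the molecular formula is C6HBrClNO2 (counting implicit H from valence).
  Br: 1 × 79.904 = 79.904
  C: 6 × 12.011 = 72.066
  Cl: 1 × 35.450 = 35.450
  H: 1 × 1.008 = 1.008
  N: 1 × 14.007 = 14.007
  O: 2 × 15.999 = 31.998
Sum: 1×79.904 + 6×12.011 + 1×35.450 + 1×1.008 + 1×14.007 + 2×15.999 = 234.433 → 234.43 g/mol.

234.43 g/mol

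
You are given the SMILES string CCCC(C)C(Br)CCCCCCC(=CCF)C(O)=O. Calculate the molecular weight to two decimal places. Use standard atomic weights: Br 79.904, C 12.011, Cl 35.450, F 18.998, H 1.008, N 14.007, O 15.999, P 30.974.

351.30 g/mol

First, the molecular formula is C16H28BrFO2 (counting implicit H from valence).
  Br: 1 × 79.904 = 79.904
  C: 16 × 12.011 = 192.176
  F: 1 × 18.998 = 18.998
  H: 28 × 1.008 = 28.224
  O: 2 × 15.999 = 31.998
Sum: 1×79.904 + 16×12.011 + 1×18.998 + 28×1.008 + 2×15.999 = 351.300 → 351.30 g/mol.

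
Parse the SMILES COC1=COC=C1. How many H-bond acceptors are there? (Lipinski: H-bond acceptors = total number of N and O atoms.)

N atoms: 0; O atoms: 2.
Lipinski HBA = 0 + 2 = 2.

2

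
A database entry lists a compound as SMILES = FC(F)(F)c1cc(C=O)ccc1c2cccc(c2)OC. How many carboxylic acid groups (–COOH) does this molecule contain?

0

Scan the SMILES for the carboxylic acid motif — none present.
Groups that are present: 1 aldehyde, 1 ether.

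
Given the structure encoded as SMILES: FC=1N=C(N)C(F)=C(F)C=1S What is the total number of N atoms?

2

Scan the SMILES for N atoms (remember two-letter symbols like Cl and Br are single atoms).
Nitrogen count: 2.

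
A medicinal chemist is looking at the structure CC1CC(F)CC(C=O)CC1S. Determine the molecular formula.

Walk through each heavy atom and fill implicit hydrogens from standard valence (C 4, N 3, O 2, S 2, halogen 1):
  atom 1: C, bond orders sum to 1 (valence 4) → 3 H
  atom 2: C, bond orders sum to 3 (valence 4) → 1 H
  atom 3: C, bond orders sum to 2 (valence 4) → 2 H
  atom 4: C, bond orders sum to 3 (valence 4) → 1 H
  atom 5: F (halogen, monovalent) → 0 H
  atom 6: C, bond orders sum to 2 (valence 4) → 2 H
  atom 7: C, bond orders sum to 3 (valence 4) → 1 H
  atom 8: C, bond orders sum to 3 (valence 4) → 1 H
  atom 9: O, bond orders sum to 2 (valence 2) → 0 H
  atom 10: C, bond orders sum to 2 (valence 4) → 2 H
  atom 11: C, bond orders sum to 3 (valence 4) → 1 H
  atom 12: S, bond orders sum to 1 (valence 2) → 1 H
Totals → C:9, H:15, F:1, O:1, S:1.

C9H15FOS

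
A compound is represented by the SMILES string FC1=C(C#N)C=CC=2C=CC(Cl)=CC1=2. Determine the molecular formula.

C11H5ClFN

Walk through each heavy atom and fill implicit hydrogens from standard valence (C 4, N 3, O 2, S 2, halogen 1):
  atom 1: F (halogen, monovalent) → 0 H
  atom 2: C, bond orders sum to 4 (valence 4) → 0 H
  atom 3: C, bond orders sum to 4 (valence 4) → 0 H
  atom 4: C, bond orders sum to 4 (valence 4) → 0 H
  atom 5: N, bond orders sum to 3 (valence 3) → 0 H
  atom 6: C, bond orders sum to 3 (valence 4) → 1 H
  atom 7: C, bond orders sum to 3 (valence 4) → 1 H
  atom 8: C, bond orders sum to 4 (valence 4) → 0 H
  atom 9: C, bond orders sum to 3 (valence 4) → 1 H
  atom 10: C, bond orders sum to 3 (valence 4) → 1 H
  atom 11: C, bond orders sum to 4 (valence 4) → 0 H
  atom 12: Cl (halogen, monovalent) → 0 H
  atom 13: C, bond orders sum to 3 (valence 4) → 1 H
  atom 14: C, bond orders sum to 4 (valence 4) → 0 H
Totals → C:11, H:5, Cl:1, F:1, N:1.
In Hill order: C11H5ClFN.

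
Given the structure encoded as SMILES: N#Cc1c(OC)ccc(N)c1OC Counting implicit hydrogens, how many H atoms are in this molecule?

Walk through each heavy atom and fill implicit hydrogens from standard valence (C 4, N 3, O 2, S 2, halogen 1); for lowercase aromatic atoms, an aromatic c carries 1 H when it has two neighbours and 0 H with three, and aromatic n carries 0 H:
  atom 1: N, bond orders sum to 3 (valence 3) → 0 H
  atom 2: C, bond orders sum to 4 (valence 4) → 0 H
  atom 3: aromatic c, 3 neighbours → 0 H
  atom 4: aromatic c, 3 neighbours → 0 H
  atom 5: O, bond orders sum to 2 (valence 2) → 0 H
  atom 6: C, bond orders sum to 1 (valence 4) → 3 H
  atom 7: aromatic c, 2 neighbours → 1 H
  atom 8: aromatic c, 2 neighbours → 1 H
  atom 9: aromatic c, 3 neighbours → 0 H
  atom 10: N, bond orders sum to 1 (valence 3) → 2 H
  atom 11: aromatic c, 3 neighbours → 0 H
  atom 12: O, bond orders sum to 2 (valence 2) → 0 H
  atom 13: C, bond orders sum to 1 (valence 4) → 3 H
Total hydrogens: 10.

10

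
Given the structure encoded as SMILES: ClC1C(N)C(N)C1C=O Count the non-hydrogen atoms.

Every atom symbol written in the SMILES (organic subset) is one heavy atom; implicit H are not written.
Heavy atoms by element → C:5, Cl:1, N:2, O:1.
Total: 9.

9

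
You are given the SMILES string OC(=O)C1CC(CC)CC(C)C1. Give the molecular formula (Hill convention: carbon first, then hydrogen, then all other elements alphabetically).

C10H18O2

Walk through each heavy atom and fill implicit hydrogens from standard valence (C 4, N 3, O 2, S 2, halogen 1):
  atom 1: O, bond orders sum to 1 (valence 2) → 1 H
  atom 2: C, bond orders sum to 4 (valence 4) → 0 H
  atom 3: O, bond orders sum to 2 (valence 2) → 0 H
  atom 4: C, bond orders sum to 3 (valence 4) → 1 H
  atom 5: C, bond orders sum to 2 (valence 4) → 2 H
  atom 6: C, bond orders sum to 3 (valence 4) → 1 H
  atom 7: C, bond orders sum to 2 (valence 4) → 2 H
  atom 8: C, bond orders sum to 1 (valence 4) → 3 H
  atom 9: C, bond orders sum to 2 (valence 4) → 2 H
  atom 10: C, bond orders sum to 3 (valence 4) → 1 H
  atom 11: C, bond orders sum to 1 (valence 4) → 3 H
  atom 12: C, bond orders sum to 2 (valence 4) → 2 H
Totals → C:10, H:18, O:2.
In Hill order: C10H18O2.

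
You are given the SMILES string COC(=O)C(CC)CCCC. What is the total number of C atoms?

9

Count every carbon token in the SMILES (each C, including those in ring-closure positions and inside branches).
Carbon count: 9.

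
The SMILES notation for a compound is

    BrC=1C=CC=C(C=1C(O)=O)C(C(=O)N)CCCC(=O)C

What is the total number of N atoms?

1

Scan the SMILES for N atoms (remember two-letter symbols like Cl and Br are single atoms).
Nitrogen count: 1.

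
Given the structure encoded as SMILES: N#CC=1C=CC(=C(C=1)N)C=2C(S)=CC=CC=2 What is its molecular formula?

Walk through each heavy atom and fill implicit hydrogens from standard valence (C 4, N 3, O 2, S 2, halogen 1):
  atom 1: N, bond orders sum to 3 (valence 3) → 0 H
  atom 2: C, bond orders sum to 4 (valence 4) → 0 H
  atom 3: C, bond orders sum to 4 (valence 4) → 0 H
  atom 4: C, bond orders sum to 3 (valence 4) → 1 H
  atom 5: C, bond orders sum to 3 (valence 4) → 1 H
  atom 6: C, bond orders sum to 4 (valence 4) → 0 H
  atom 7: C, bond orders sum to 4 (valence 4) → 0 H
  atom 8: C, bond orders sum to 3 (valence 4) → 1 H
  atom 9: N, bond orders sum to 1 (valence 3) → 2 H
  atom 10: C, bond orders sum to 4 (valence 4) → 0 H
  atom 11: C, bond orders sum to 4 (valence 4) → 0 H
  atom 12: S, bond orders sum to 1 (valence 2) → 1 H
  atom 13: C, bond orders sum to 3 (valence 4) → 1 H
  atom 14: C, bond orders sum to 3 (valence 4) → 1 H
  atom 15: C, bond orders sum to 3 (valence 4) → 1 H
  atom 16: C, bond orders sum to 3 (valence 4) → 1 H
Totals → C:13, H:10, N:2, S:1.

C13H10N2S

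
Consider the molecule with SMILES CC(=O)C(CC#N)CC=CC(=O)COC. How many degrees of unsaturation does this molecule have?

5

Molecular formula: C11H15NO3.
DoU = (2C + 2 + N − H − X) / 2, where X is the halogen count and O/S are ignored.
    = (2·11 + 2 + 1 − 15 − 0) / 2 = 10 / 2 = 5.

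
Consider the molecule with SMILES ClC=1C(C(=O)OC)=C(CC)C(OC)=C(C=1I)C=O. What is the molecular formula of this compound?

C12H12ClIO4

Walk through each heavy atom and fill implicit hydrogens from standard valence (C 4, N 3, O 2, S 2, halogen 1):
  atom 1: Cl (halogen, monovalent) → 0 H
  atom 2: C, bond orders sum to 4 (valence 4) → 0 H
  atom 3: C, bond orders sum to 4 (valence 4) → 0 H
  atom 4: C, bond orders sum to 4 (valence 4) → 0 H
  atom 5: O, bond orders sum to 2 (valence 2) → 0 H
  atom 6: O, bond orders sum to 2 (valence 2) → 0 H
  atom 7: C, bond orders sum to 1 (valence 4) → 3 H
  atom 8: C, bond orders sum to 4 (valence 4) → 0 H
  atom 9: C, bond orders sum to 2 (valence 4) → 2 H
  atom 10: C, bond orders sum to 1 (valence 4) → 3 H
  atom 11: C, bond orders sum to 4 (valence 4) → 0 H
  atom 12: O, bond orders sum to 2 (valence 2) → 0 H
  atom 13: C, bond orders sum to 1 (valence 4) → 3 H
  atom 14: C, bond orders sum to 4 (valence 4) → 0 H
  atom 15: C, bond orders sum to 4 (valence 4) → 0 H
  atom 16: I (halogen, monovalent) → 0 H
  atom 17: C, bond orders sum to 3 (valence 4) → 1 H
  atom 18: O, bond orders sum to 2 (valence 2) → 0 H
Totals → C:12, H:12, Cl:1, I:1, O:4.
In Hill order: C12H12ClIO4.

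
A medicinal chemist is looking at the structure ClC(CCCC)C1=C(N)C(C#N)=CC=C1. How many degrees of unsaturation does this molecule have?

Molecular formula: C12H15ClN2.
DoU = (2C + 2 + N − H − X) / 2, where X is the halogen count and O/S are ignored.
    = (2·12 + 2 + 2 − 15 − 1) / 2 = 12 / 2 = 6.

6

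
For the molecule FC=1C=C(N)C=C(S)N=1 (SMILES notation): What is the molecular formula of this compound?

Walk through each heavy atom and fill implicit hydrogens from standard valence (C 4, N 3, O 2, S 2, halogen 1):
  atom 1: F (halogen, monovalent) → 0 H
  atom 2: C, bond orders sum to 4 (valence 4) → 0 H
  atom 3: C, bond orders sum to 3 (valence 4) → 1 H
  atom 4: C, bond orders sum to 4 (valence 4) → 0 H
  atom 5: N, bond orders sum to 1 (valence 3) → 2 H
  atom 6: C, bond orders sum to 3 (valence 4) → 1 H
  atom 7: C, bond orders sum to 4 (valence 4) → 0 H
  atom 8: S, bond orders sum to 1 (valence 2) → 1 H
  atom 9: N, bond orders sum to 3 (valence 3) → 0 H
Totals → C:5, H:5, F:1, N:2, S:1.
In Hill order: C5H5FN2S.

C5H5FN2S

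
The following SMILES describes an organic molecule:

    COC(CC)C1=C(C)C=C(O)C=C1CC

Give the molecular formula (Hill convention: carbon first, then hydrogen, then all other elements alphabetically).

Walk through each heavy atom and fill implicit hydrogens from standard valence (C 4, N 3, O 2, S 2, halogen 1):
  atom 1: C, bond orders sum to 1 (valence 4) → 3 H
  atom 2: O, bond orders sum to 2 (valence 2) → 0 H
  atom 3: C, bond orders sum to 3 (valence 4) → 1 H
  atom 4: C, bond orders sum to 2 (valence 4) → 2 H
  atom 5: C, bond orders sum to 1 (valence 4) → 3 H
  atom 6: C, bond orders sum to 4 (valence 4) → 0 H
  atom 7: C, bond orders sum to 4 (valence 4) → 0 H
  atom 8: C, bond orders sum to 1 (valence 4) → 3 H
  atom 9: C, bond orders sum to 3 (valence 4) → 1 H
  atom 10: C, bond orders sum to 4 (valence 4) → 0 H
  atom 11: O, bond orders sum to 1 (valence 2) → 1 H
  atom 12: C, bond orders sum to 3 (valence 4) → 1 H
  atom 13: C, bond orders sum to 4 (valence 4) → 0 H
  atom 14: C, bond orders sum to 2 (valence 4) → 2 H
  atom 15: C, bond orders sum to 1 (valence 4) → 3 H
Totals → C:13, H:20, O:2.
In Hill order: C13H20O2.

C13H20O2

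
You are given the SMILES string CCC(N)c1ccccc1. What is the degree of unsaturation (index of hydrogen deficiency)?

Molecular formula: C9H13N.
DoU = (2C + 2 + N − H − X) / 2, where X is the halogen count and O/S are ignored.
    = (2·9 + 2 + 1 − 13 − 0) / 2 = 8 / 2 = 4.

4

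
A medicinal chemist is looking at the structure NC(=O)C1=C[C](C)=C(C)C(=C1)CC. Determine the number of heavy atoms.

Every atom symbol written in the SMILES (organic subset) is one heavy atom; implicit H are not written.
Heavy atoms by element → C:11, N:1, O:1.
Total: 13.

13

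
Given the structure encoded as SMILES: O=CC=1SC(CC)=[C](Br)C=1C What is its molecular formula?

Walk through each heavy atom and fill implicit hydrogens from standard valence (C 4, N 3, O 2, S 2, halogen 1):
  atom 1: O, bond orders sum to 2 (valence 2) → 0 H
  atom 2: C, bond orders sum to 3 (valence 4) → 1 H
  atom 3: C, bond orders sum to 4 (valence 4) → 0 H
  atom 4: S, bond orders sum to 2 (valence 2) → 0 H
  atom 5: C, bond orders sum to 4 (valence 4) → 0 H
  atom 6: C, bond orders sum to 2 (valence 4) → 2 H
  atom 7: C, bond orders sum to 1 (valence 4) → 3 H
  atom 8: C with explicit H count 0
  atom 9: Br (halogen, monovalent) → 0 H
  atom 10: C, bond orders sum to 4 (valence 4) → 0 H
  atom 11: C, bond orders sum to 1 (valence 4) → 3 H
Totals → C:8, H:9, Br:1, O:1, S:1.
In Hill order: C8H9BrOS.

C8H9BrOS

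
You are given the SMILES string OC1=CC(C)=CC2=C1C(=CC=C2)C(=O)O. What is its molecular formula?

Walk through each heavy atom and fill implicit hydrogens from standard valence (C 4, N 3, O 2, S 2, halogen 1):
  atom 1: O, bond orders sum to 1 (valence 2) → 1 H
  atom 2: C, bond orders sum to 4 (valence 4) → 0 H
  atom 3: C, bond orders sum to 3 (valence 4) → 1 H
  atom 4: C, bond orders sum to 4 (valence 4) → 0 H
  atom 5: C, bond orders sum to 1 (valence 4) → 3 H
  atom 6: C, bond orders sum to 3 (valence 4) → 1 H
  atom 7: C, bond orders sum to 4 (valence 4) → 0 H
  atom 8: C, bond orders sum to 4 (valence 4) → 0 H
  atom 9: C, bond orders sum to 4 (valence 4) → 0 H
  atom 10: C, bond orders sum to 3 (valence 4) → 1 H
  atom 11: C, bond orders sum to 3 (valence 4) → 1 H
  atom 12: C, bond orders sum to 3 (valence 4) → 1 H
  atom 13: C, bond orders sum to 4 (valence 4) → 0 H
  atom 14: O, bond orders sum to 2 (valence 2) → 0 H
  atom 15: O, bond orders sum to 1 (valence 2) → 1 H
Totals → C:12, H:10, O:3.

C12H10O3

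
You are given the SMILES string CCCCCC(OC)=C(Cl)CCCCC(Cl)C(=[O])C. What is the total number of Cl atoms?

2

Scan the SMILES for Cl atoms (remember two-letter symbols like Cl and Br are single atoms).
Chlorine count: 2.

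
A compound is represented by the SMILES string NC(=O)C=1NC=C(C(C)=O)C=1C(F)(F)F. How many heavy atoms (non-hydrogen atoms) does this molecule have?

Every atom symbol written in the SMILES (organic subset) is one heavy atom; implicit H are not written.
Heavy atoms by element → C:8, F:3, N:2, O:2.
Total: 15.

15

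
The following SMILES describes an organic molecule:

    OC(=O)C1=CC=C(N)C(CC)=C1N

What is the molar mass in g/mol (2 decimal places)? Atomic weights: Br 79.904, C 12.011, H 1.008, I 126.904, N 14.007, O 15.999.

First, the molecular formula is C9H12N2O2 (counting implicit H from valence).
  C: 9 × 12.011 = 108.099
  H: 12 × 1.008 = 12.096
  N: 2 × 14.007 = 28.014
  O: 2 × 15.999 = 31.998
Sum: 9×12.011 + 12×1.008 + 2×14.007 + 2×15.999 = 180.207 → 180.21 g/mol.

180.21 g/mol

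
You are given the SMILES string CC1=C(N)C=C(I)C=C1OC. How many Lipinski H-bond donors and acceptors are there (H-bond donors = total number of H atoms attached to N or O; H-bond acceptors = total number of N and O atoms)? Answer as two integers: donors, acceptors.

2, 2

Donors: find every N or O and count the H atoms it carries.
  atom 4 (N): bond orders sum to 1 → 2 H
  atom 10 (O): bond orders sum to 2 → 0 H
Lipinski HBD = 2.
Acceptors: N atoms = 1, O atoms = 1 → HBA = 2.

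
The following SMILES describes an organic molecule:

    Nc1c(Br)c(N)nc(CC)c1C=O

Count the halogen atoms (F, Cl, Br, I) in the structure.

Halogen atoms appear at heavy-atom position 4 (1×Br).
Other groups present: 1 aldehyde, 2 primary amine.
Halogen count: 1.

1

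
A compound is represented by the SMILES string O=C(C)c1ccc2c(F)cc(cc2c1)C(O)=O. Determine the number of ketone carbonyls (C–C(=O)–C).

1

The ketone motif appears at heavy-atom position 2 in the SMILES.
Other groups present: 1 carboxylic acid.
Ketone count: 1.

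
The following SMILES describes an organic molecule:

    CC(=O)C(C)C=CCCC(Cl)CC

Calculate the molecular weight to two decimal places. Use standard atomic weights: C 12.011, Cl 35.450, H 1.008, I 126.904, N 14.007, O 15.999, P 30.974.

202.72 g/mol

First, the molecular formula is C11H19ClO (counting implicit H from valence).
  C: 11 × 12.011 = 132.121
  Cl: 1 × 35.450 = 35.450
  H: 19 × 1.008 = 19.152
  O: 1 × 15.999 = 15.999
Sum: 11×12.011 + 1×35.450 + 19×1.008 + 1×15.999 = 202.722 → 202.72 g/mol.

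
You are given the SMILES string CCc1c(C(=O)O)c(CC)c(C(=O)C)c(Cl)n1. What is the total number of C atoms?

Count every carbon token in the SMILES (each C, including those in ring-closure positions and inside branches).
Carbon count: 12.

12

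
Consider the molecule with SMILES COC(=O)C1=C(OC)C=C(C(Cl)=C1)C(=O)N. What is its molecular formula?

Walk through each heavy atom and fill implicit hydrogens from standard valence (C 4, N 3, O 2, S 2, halogen 1):
  atom 1: C, bond orders sum to 1 (valence 4) → 3 H
  atom 2: O, bond orders sum to 2 (valence 2) → 0 H
  atom 3: C, bond orders sum to 4 (valence 4) → 0 H
  atom 4: O, bond orders sum to 2 (valence 2) → 0 H
  atom 5: C, bond orders sum to 4 (valence 4) → 0 H
  atom 6: C, bond orders sum to 4 (valence 4) → 0 H
  atom 7: O, bond orders sum to 2 (valence 2) → 0 H
  atom 8: C, bond orders sum to 1 (valence 4) → 3 H
  atom 9: C, bond orders sum to 3 (valence 4) → 1 H
  atom 10: C, bond orders sum to 4 (valence 4) → 0 H
  atom 11: C, bond orders sum to 4 (valence 4) → 0 H
  atom 12: Cl (halogen, monovalent) → 0 H
  atom 13: C, bond orders sum to 3 (valence 4) → 1 H
  atom 14: C, bond orders sum to 4 (valence 4) → 0 H
  atom 15: O, bond orders sum to 2 (valence 2) → 0 H
  atom 16: N, bond orders sum to 1 (valence 3) → 2 H
Totals → C:10, H:10, Cl:1, N:1, O:4.

C10H10ClNO4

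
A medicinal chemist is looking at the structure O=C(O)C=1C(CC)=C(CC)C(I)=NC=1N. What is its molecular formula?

Walk through each heavy atom and fill implicit hydrogens from standard valence (C 4, N 3, O 2, S 2, halogen 1):
  atom 1: O, bond orders sum to 2 (valence 2) → 0 H
  atom 2: C, bond orders sum to 4 (valence 4) → 0 H
  atom 3: O, bond orders sum to 1 (valence 2) → 1 H
  atom 4: C, bond orders sum to 4 (valence 4) → 0 H
  atom 5: C, bond orders sum to 4 (valence 4) → 0 H
  atom 6: C, bond orders sum to 2 (valence 4) → 2 H
  atom 7: C, bond orders sum to 1 (valence 4) → 3 H
  atom 8: C, bond orders sum to 4 (valence 4) → 0 H
  atom 9: C, bond orders sum to 2 (valence 4) → 2 H
  atom 10: C, bond orders sum to 1 (valence 4) → 3 H
  atom 11: C, bond orders sum to 4 (valence 4) → 0 H
  atom 12: I (halogen, monovalent) → 0 H
  atom 13: N, bond orders sum to 3 (valence 3) → 0 H
  atom 14: C, bond orders sum to 4 (valence 4) → 0 H
  atom 15: N, bond orders sum to 1 (valence 3) → 2 H
Totals → C:10, H:13, I:1, N:2, O:2.

C10H13IN2O2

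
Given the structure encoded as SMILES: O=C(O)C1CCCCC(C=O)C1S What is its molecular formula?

Walk through each heavy atom and fill implicit hydrogens from standard valence (C 4, N 3, O 2, S 2, halogen 1):
  atom 1: O, bond orders sum to 2 (valence 2) → 0 H
  atom 2: C, bond orders sum to 4 (valence 4) → 0 H
  atom 3: O, bond orders sum to 1 (valence 2) → 1 H
  atom 4: C, bond orders sum to 3 (valence 4) → 1 H
  atom 5: C, bond orders sum to 2 (valence 4) → 2 H
  atom 6: C, bond orders sum to 2 (valence 4) → 2 H
  atom 7: C, bond orders sum to 2 (valence 4) → 2 H
  atom 8: C, bond orders sum to 2 (valence 4) → 2 H
  atom 9: C, bond orders sum to 3 (valence 4) → 1 H
  atom 10: C, bond orders sum to 3 (valence 4) → 1 H
  atom 11: O, bond orders sum to 2 (valence 2) → 0 H
  atom 12: C, bond orders sum to 3 (valence 4) → 1 H
  atom 13: S, bond orders sum to 1 (valence 2) → 1 H
Totals → C:9, H:14, O:3, S:1.
In Hill order: C9H14O3S.

C9H14O3S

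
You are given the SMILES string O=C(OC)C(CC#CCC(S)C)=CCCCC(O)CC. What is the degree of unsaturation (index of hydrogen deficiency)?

4

Degree of unsaturation = (number of rings) + (number of π bonds).
Ring closures in the SMILES: 0.
π bonds: 2 double bonds (each 1 DoU), 1 triple bond (each 2 DoU) → 4 DoU from unsaturation.
Total DoU = 0 + 4 = 4.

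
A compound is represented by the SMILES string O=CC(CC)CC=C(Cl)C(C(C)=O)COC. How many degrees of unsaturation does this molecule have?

3

Degree of unsaturation = (number of rings) + (number of π bonds).
Ring closures in the SMILES: 0.
π bonds: 3 double bonds (each 1 DoU) → 3 DoU from unsaturation.
Total DoU = 0 + 3 = 3.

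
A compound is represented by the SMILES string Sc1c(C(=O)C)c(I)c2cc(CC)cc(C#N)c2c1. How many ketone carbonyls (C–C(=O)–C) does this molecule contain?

The ketone motif appears at heavy-atom position 4 in the SMILES.
Other groups present: 1 nitrile, 1 thiol.
Ketone count: 1.

1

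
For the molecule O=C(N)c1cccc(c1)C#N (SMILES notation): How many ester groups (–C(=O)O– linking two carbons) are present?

Scan the SMILES for the ester motif — none present.
Groups that are present: 1 amide, 1 nitrile.

0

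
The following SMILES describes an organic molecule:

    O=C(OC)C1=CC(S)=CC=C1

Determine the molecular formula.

C8H8O2S

Walk through each heavy atom and fill implicit hydrogens from standard valence (C 4, N 3, O 2, S 2, halogen 1):
  atom 1: O, bond orders sum to 2 (valence 2) → 0 H
  atom 2: C, bond orders sum to 4 (valence 4) → 0 H
  atom 3: O, bond orders sum to 2 (valence 2) → 0 H
  atom 4: C, bond orders sum to 1 (valence 4) → 3 H
  atom 5: C, bond orders sum to 4 (valence 4) → 0 H
  atom 6: C, bond orders sum to 3 (valence 4) → 1 H
  atom 7: C, bond orders sum to 4 (valence 4) → 0 H
  atom 8: S, bond orders sum to 1 (valence 2) → 1 H
  atom 9: C, bond orders sum to 3 (valence 4) → 1 H
  atom 10: C, bond orders sum to 3 (valence 4) → 1 H
  atom 11: C, bond orders sum to 3 (valence 4) → 1 H
Totals → C:8, H:8, O:2, S:1.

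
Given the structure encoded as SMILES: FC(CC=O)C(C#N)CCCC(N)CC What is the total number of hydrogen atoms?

19

Walk through each heavy atom and fill implicit hydrogens from standard valence (C 4, N 3, O 2, S 2, halogen 1):
  atom 1: F (halogen, monovalent) → 0 H
  atom 2: C, bond orders sum to 3 (valence 4) → 1 H
  atom 3: C, bond orders sum to 2 (valence 4) → 2 H
  atom 4: C, bond orders sum to 3 (valence 4) → 1 H
  atom 5: O, bond orders sum to 2 (valence 2) → 0 H
  atom 6: C, bond orders sum to 3 (valence 4) → 1 H
  atom 7: C, bond orders sum to 4 (valence 4) → 0 H
  atom 8: N, bond orders sum to 3 (valence 3) → 0 H
  atom 9: C, bond orders sum to 2 (valence 4) → 2 H
  atom 10: C, bond orders sum to 2 (valence 4) → 2 H
  atom 11: C, bond orders sum to 2 (valence 4) → 2 H
  atom 12: C, bond orders sum to 3 (valence 4) → 1 H
  atom 13: N, bond orders sum to 1 (valence 3) → 2 H
  atom 14: C, bond orders sum to 2 (valence 4) → 2 H
  atom 15: C, bond orders sum to 1 (valence 4) → 3 H
Total hydrogens: 19.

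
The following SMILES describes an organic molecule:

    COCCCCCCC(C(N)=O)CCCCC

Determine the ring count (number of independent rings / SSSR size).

In SMILES, each pair of matching ring-closure digits denotes one ring-closing bond; the number of such bonds equals the number of independent rings.
Ring-closure bonds here: 0.

0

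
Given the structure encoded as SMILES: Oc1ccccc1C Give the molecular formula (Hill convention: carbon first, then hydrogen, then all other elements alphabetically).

Walk through each heavy atom and fill implicit hydrogens from standard valence (C 4, N 3, O 2, S 2, halogen 1); for lowercase aromatic atoms, an aromatic c carries 1 H when it has two neighbours and 0 H with three, and aromatic n carries 0 H:
  atom 1: O, bond orders sum to 1 (valence 2) → 1 H
  atom 2: aromatic c, 3 neighbours → 0 H
  atom 3: aromatic c, 2 neighbours → 1 H
  atom 4: aromatic c, 2 neighbours → 1 H
  atom 5: aromatic c, 2 neighbours → 1 H
  atom 6: aromatic c, 2 neighbours → 1 H
  atom 7: aromatic c, 3 neighbours → 0 H
  atom 8: C, bond orders sum to 1 (valence 4) → 3 H
Totals → C:7, H:8, O:1.
In Hill order: C7H8O.

C7H8O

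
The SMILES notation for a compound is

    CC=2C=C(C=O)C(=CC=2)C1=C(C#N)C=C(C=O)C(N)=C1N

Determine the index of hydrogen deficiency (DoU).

Degree of unsaturation = (number of rings) + (number of π bonds).
Ring closures in the SMILES: 2.
π bonds: 8 double bonds (each 1 DoU), 1 triple bond (each 2 DoU) → 10 DoU from unsaturation.
Total DoU = 2 + 10 = 12.

12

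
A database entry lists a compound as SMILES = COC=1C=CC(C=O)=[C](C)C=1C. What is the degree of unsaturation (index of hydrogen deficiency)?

5

Degree of unsaturation = (number of rings) + (number of π bonds).
Ring closures in the SMILES: 1.
π bonds: 4 double bonds (each 1 DoU) → 4 DoU from unsaturation.
Total DoU = 1 + 4 = 5.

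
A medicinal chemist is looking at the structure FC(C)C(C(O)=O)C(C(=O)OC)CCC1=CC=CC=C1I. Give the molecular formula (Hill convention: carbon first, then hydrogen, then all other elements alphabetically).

C15H18FIO4

Walk through each heavy atom and fill implicit hydrogens from standard valence (C 4, N 3, O 2, S 2, halogen 1):
  atom 1: F (halogen, monovalent) → 0 H
  atom 2: C, bond orders sum to 3 (valence 4) → 1 H
  atom 3: C, bond orders sum to 1 (valence 4) → 3 H
  atom 4: C, bond orders sum to 3 (valence 4) → 1 H
  atom 5: C, bond orders sum to 4 (valence 4) → 0 H
  atom 6: O, bond orders sum to 1 (valence 2) → 1 H
  atom 7: O, bond orders sum to 2 (valence 2) → 0 H
  atom 8: C, bond orders sum to 3 (valence 4) → 1 H
  atom 9: C, bond orders sum to 4 (valence 4) → 0 H
  atom 10: O, bond orders sum to 2 (valence 2) → 0 H
  atom 11: O, bond orders sum to 2 (valence 2) → 0 H
  atom 12: C, bond orders sum to 1 (valence 4) → 3 H
  atom 13: C, bond orders sum to 2 (valence 4) → 2 H
  atom 14: C, bond orders sum to 2 (valence 4) → 2 H
  atom 15: C, bond orders sum to 4 (valence 4) → 0 H
  atom 16: C, bond orders sum to 3 (valence 4) → 1 H
  atom 17: C, bond orders sum to 3 (valence 4) → 1 H
  atom 18: C, bond orders sum to 3 (valence 4) → 1 H
  atom 19: C, bond orders sum to 3 (valence 4) → 1 H
  atom 20: C, bond orders sum to 4 (valence 4) → 0 H
  atom 21: I (halogen, monovalent) → 0 H
Totals → C:15, H:18, F:1, I:1, O:4.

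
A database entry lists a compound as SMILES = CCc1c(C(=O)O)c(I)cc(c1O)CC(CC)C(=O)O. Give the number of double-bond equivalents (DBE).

6

Molecular formula: C14H17IO5.
DoU = (2C + 2 + N − H − X) / 2, where X is the halogen count and O/S are ignored.
    = (2·14 + 2 + 0 − 17 − 1) / 2 = 12 / 2 = 6.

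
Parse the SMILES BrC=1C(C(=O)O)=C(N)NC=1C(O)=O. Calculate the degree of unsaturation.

5

Molecular formula: C6H5BrN2O4.
DoU = (2C + 2 + N − H − X) / 2, where X is the halogen count and O/S are ignored.
    = (2·6 + 2 + 2 − 5 − 1) / 2 = 10 / 2 = 5.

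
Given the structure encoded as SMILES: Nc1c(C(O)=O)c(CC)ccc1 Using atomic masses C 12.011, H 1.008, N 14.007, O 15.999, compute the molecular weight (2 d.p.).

First, the molecular formula is C9H11NO2 (counting implicit H from valence).
  C: 9 × 12.011 = 108.099
  H: 11 × 1.008 = 11.088
  N: 1 × 14.007 = 14.007
  O: 2 × 15.999 = 31.998
Sum: 9×12.011 + 11×1.008 + 1×14.007 + 2×15.999 = 165.192 → 165.19 g/mol.

165.19 g/mol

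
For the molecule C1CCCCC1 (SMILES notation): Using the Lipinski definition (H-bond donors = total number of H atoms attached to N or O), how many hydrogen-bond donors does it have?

Donors: find every N or O and count the H atoms it carries.
  (no N or O atoms present)
Lipinski HBD = 0.

0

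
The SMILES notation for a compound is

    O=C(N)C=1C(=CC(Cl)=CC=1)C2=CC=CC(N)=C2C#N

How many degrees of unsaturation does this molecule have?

11

Degree of unsaturation = (number of rings) + (number of π bonds).
Ring closures in the SMILES: 2.
π bonds: 7 double bonds (each 1 DoU), 1 triple bond (each 2 DoU) → 9 DoU from unsaturation.
Total DoU = 2 + 9 = 11.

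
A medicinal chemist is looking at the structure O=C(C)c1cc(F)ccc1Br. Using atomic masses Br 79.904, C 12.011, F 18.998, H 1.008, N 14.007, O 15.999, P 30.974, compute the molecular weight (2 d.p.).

First, the molecular formula is C8H6BrFO (counting implicit H from valence).
  Br: 1 × 79.904 = 79.904
  C: 8 × 12.011 = 96.088
  F: 1 × 18.998 = 18.998
  H: 6 × 1.008 = 6.048
  O: 1 × 15.999 = 15.999
Sum: 1×79.904 + 8×12.011 + 1×18.998 + 6×1.008 + 1×15.999 = 217.037 → 217.04 g/mol.

217.04 g/mol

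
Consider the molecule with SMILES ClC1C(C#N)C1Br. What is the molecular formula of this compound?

Walk through each heavy atom and fill implicit hydrogens from standard valence (C 4, N 3, O 2, S 2, halogen 1):
  atom 1: Cl (halogen, monovalent) → 0 H
  atom 2: C, bond orders sum to 3 (valence 4) → 1 H
  atom 3: C, bond orders sum to 3 (valence 4) → 1 H
  atom 4: C, bond orders sum to 4 (valence 4) → 0 H
  atom 5: N, bond orders sum to 3 (valence 3) → 0 H
  atom 6: C, bond orders sum to 3 (valence 4) → 1 H
  atom 7: Br (halogen, monovalent) → 0 H
Totals → C:4, H:3, Br:1, Cl:1, N:1.
In Hill order: C4H3BrClN.

C4H3BrClN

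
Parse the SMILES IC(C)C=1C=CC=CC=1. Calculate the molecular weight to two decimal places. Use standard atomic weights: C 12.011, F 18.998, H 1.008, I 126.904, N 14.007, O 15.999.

232.06 g/mol

First, the molecular formula is C8H9I (counting implicit H from valence).
  C: 8 × 12.011 = 96.088
  H: 9 × 1.008 = 9.072
  I: 1 × 126.904 = 126.904
Sum: 8×12.011 + 9×1.008 + 1×126.904 = 232.064 → 232.06 g/mol.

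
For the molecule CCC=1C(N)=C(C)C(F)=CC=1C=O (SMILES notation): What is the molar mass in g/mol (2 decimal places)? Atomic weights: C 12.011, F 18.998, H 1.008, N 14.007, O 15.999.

First, the molecular formula is C10H12FNO (counting implicit H from valence).
  C: 10 × 12.011 = 120.110
  F: 1 × 18.998 = 18.998
  H: 12 × 1.008 = 12.096
  N: 1 × 14.007 = 14.007
  O: 1 × 15.999 = 15.999
Sum: 10×12.011 + 1×18.998 + 12×1.008 + 1×14.007 + 1×15.999 = 181.210 → 181.21 g/mol.

181.21 g/mol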